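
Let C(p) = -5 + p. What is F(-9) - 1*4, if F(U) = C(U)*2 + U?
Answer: -41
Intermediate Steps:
F(U) = -10 + 3*U (F(U) = (-5 + U)*2 + U = (-10 + 2*U) + U = -10 + 3*U)
F(-9) - 1*4 = (-10 + 3*(-9)) - 1*4 = (-10 - 27) - 4 = -37 - 4 = -41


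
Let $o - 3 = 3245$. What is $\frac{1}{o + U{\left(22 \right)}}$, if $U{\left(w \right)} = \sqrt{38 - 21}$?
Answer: $\frac{3248}{10549487} - \frac{\sqrt{17}}{10549487} \approx 0.00030749$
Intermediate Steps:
$U{\left(w \right)} = \sqrt{17}$
$o = 3248$ ($o = 3 + 3245 = 3248$)
$\frac{1}{o + U{\left(22 \right)}} = \frac{1}{3248 + \sqrt{17}}$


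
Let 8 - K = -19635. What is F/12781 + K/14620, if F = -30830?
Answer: -199677417/186858220 ≈ -1.0686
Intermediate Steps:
K = 19643 (K = 8 - 1*(-19635) = 8 + 19635 = 19643)
F/12781 + K/14620 = -30830/12781 + 19643/14620 = -199677417/186858220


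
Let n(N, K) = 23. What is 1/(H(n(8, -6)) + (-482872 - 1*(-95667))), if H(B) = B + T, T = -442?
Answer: -1/387624 ≈ -2.5798e-6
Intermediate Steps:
H(B) = -442 + B (H(B) = B - 442 = -442 + B)
1/(H(n(8, -6)) + (-482872 - 1*(-95667))) = 1/((-442 + 23) + (-482872 - 1*(-95667))) = 1/(-419 + (-482872 + 95667)) = 1/(-419 - 387205) = 1/(-387624) = -1/387624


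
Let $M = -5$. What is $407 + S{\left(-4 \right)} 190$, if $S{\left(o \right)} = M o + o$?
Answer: $3447$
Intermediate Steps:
$S{\left(o \right)} = - 4 o$ ($S{\left(o \right)} = - 5 o + o = - 4 o$)
$407 + S{\left(-4 \right)} 190 = 407 + \left(-4\right) \left(-4\right) 190 = 407 + 16 \cdot 190 = 407 + 3040 = 3447$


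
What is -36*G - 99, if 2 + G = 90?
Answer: -3267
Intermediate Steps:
G = 88 (G = -2 + 90 = 88)
-36*G - 99 = -36*88 - 99 = -3168 - 99 = -3267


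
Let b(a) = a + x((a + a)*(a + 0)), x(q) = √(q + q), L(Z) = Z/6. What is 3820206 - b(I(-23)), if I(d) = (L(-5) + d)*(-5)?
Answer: 7639697/2 ≈ 3.8198e+6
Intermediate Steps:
L(Z) = Z/6 (L(Z) = Z*(⅙) = Z/6)
I(d) = 25/6 - 5*d (I(d) = ((⅙)*(-5) + d)*(-5) = (-⅚ + d)*(-5) = 25/6 - 5*d)
x(q) = √2*√q (x(q) = √(2*q) = √2*√q)
b(a) = a + 2*√(a²) (b(a) = a + √2*√((a + a)*(a + 0)) = a + √2*√((2*a)*a) = a + √2*√(2*a²) = a + √2*(√2*√(a²)) = a + 2*√(a²))
3820206 - b(I(-23)) = 3820206 - ((25/6 - 5*(-23)) + 2*√((25/6 - 5*(-23))²)) = 3820206 - ((25/6 + 115) + 2*√((25/6 + 115)²)) = 3820206 - (715/6 + 2*√((715/6)²)) = 3820206 - (715/6 + 2*√(511225/36)) = 3820206 - (715/6 + 2*(715/6)) = 3820206 - (715/6 + 715/3) = 3820206 - 1*715/2 = 3820206 - 715/2 = 7639697/2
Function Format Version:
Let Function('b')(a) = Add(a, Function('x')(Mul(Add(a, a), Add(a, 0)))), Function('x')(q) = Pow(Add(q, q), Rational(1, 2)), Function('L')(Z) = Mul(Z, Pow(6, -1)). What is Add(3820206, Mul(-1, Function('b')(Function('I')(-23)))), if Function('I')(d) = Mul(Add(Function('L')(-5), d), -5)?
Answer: Rational(7639697, 2) ≈ 3.8198e+6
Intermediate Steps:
Function('L')(Z) = Mul(Rational(1, 6), Z) (Function('L')(Z) = Mul(Z, Rational(1, 6)) = Mul(Rational(1, 6), Z))
Function('I')(d) = Add(Rational(25, 6), Mul(-5, d)) (Function('I')(d) = Mul(Add(Mul(Rational(1, 6), -5), d), -5) = Mul(Add(Rational(-5, 6), d), -5) = Add(Rational(25, 6), Mul(-5, d)))
Function('x')(q) = Mul(Pow(2, Rational(1, 2)), Pow(q, Rational(1, 2))) (Function('x')(q) = Pow(Mul(2, q), Rational(1, 2)) = Mul(Pow(2, Rational(1, 2)), Pow(q, Rational(1, 2))))
Function('b')(a) = Add(a, Mul(2, Pow(Pow(a, 2), Rational(1, 2)))) (Function('b')(a) = Add(a, Mul(Pow(2, Rational(1, 2)), Pow(Mul(Add(a, a), Add(a, 0)), Rational(1, 2)))) = Add(a, Mul(Pow(2, Rational(1, 2)), Pow(Mul(Mul(2, a), a), Rational(1, 2)))) = Add(a, Mul(Pow(2, Rational(1, 2)), Pow(Mul(2, Pow(a, 2)), Rational(1, 2)))) = Add(a, Mul(Pow(2, Rational(1, 2)), Mul(Pow(2, Rational(1, 2)), Pow(Pow(a, 2), Rational(1, 2))))) = Add(a, Mul(2, Pow(Pow(a, 2), Rational(1, 2)))))
Add(3820206, Mul(-1, Function('b')(Function('I')(-23)))) = Add(3820206, Mul(-1, Add(Add(Rational(25, 6), Mul(-5, -23)), Mul(2, Pow(Pow(Add(Rational(25, 6), Mul(-5, -23)), 2), Rational(1, 2)))))) = Add(3820206, Mul(-1, Add(Add(Rational(25, 6), 115), Mul(2, Pow(Pow(Add(Rational(25, 6), 115), 2), Rational(1, 2)))))) = Add(3820206, Mul(-1, Add(Rational(715, 6), Mul(2, Pow(Pow(Rational(715, 6), 2), Rational(1, 2)))))) = Add(3820206, Mul(-1, Add(Rational(715, 6), Mul(2, Pow(Rational(511225, 36), Rational(1, 2)))))) = Add(3820206, Mul(-1, Add(Rational(715, 6), Mul(2, Rational(715, 6))))) = Add(3820206, Mul(-1, Add(Rational(715, 6), Rational(715, 3)))) = Add(3820206, Mul(-1, Rational(715, 2))) = Add(3820206, Rational(-715, 2)) = Rational(7639697, 2)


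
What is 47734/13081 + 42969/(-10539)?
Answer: -19669621/45953553 ≈ -0.42803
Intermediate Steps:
47734/13081 + 42969/(-10539) = 47734*(1/13081) + 42969*(-1/10539) = 47734/13081 - 14323/3513 = -19669621/45953553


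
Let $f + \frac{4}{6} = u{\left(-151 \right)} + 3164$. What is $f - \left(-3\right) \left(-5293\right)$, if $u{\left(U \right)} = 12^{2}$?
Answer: $- \frac{37715}{3} \approx -12572.0$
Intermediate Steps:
$u{\left(U \right)} = 144$
$f = \frac{9922}{3}$ ($f = - \frac{2}{3} + \left(144 + 3164\right) = - \frac{2}{3} + 3308 = \frac{9922}{3} \approx 3307.3$)
$f - \left(-3\right) \left(-5293\right) = \frac{9922}{3} - \left(-3\right) \left(-5293\right) = \frac{9922}{3} - 15879 = - \frac{37715}{3}$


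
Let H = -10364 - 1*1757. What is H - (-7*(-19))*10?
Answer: -13451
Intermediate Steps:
H = -12121 (H = -10364 - 1757 = -12121)
H - (-7*(-19))*10 = -12121 - (-7*(-19))*10 = -12121 - 133*10 = -12121 - 1*1330 = -12121 - 1330 = -13451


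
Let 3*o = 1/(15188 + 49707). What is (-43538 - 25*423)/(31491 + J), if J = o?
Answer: -10534989405/6130825336 ≈ -1.7184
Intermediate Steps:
o = 1/194685 (o = 1/(3*(15188 + 49707)) = (⅓)/64895 = (⅓)*(1/64895) = 1/194685 ≈ 5.1365e-6)
J = 1/194685 ≈ 5.1365e-6
(-43538 - 25*423)/(31491 + J) = (-43538 - 25*423)/(31491 + 1/194685) = (-43538 - 10575)/(6130825336/194685) = -54113*194685/6130825336 = -10534989405/6130825336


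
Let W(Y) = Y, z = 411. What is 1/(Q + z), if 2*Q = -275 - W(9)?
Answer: 1/269 ≈ 0.0037175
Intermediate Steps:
Q = -142 (Q = (-275 - 1*9)/2 = (-275 - 9)/2 = (1/2)*(-284) = -142)
1/(Q + z) = 1/(-142 + 411) = 1/269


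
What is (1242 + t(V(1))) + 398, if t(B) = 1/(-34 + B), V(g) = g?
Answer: 54119/33 ≈ 1640.0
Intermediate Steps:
(1242 + t(V(1))) + 398 = (1242 + 1/(-34 + 1)) + 398 = (1242 + 1/(-33)) + 398 = (1242 - 1/33) + 398 = 40985/33 + 398 = 54119/33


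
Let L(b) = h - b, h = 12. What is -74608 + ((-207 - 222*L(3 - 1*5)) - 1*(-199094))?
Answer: 121171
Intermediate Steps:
L(b) = 12 - b
-74608 + ((-207 - 222*L(3 - 1*5)) - 1*(-199094)) = -74608 + ((-207 - 222*(12 - (3 - 1*5))) - 1*(-199094)) = -74608 + ((-207 - 222*(12 - (3 - 5))) + 199094) = -74608 + ((-207 - 222*(12 - 1*(-2))) + 199094) = -74608 + ((-207 - 222*(12 + 2)) + 199094) = -74608 + ((-207 - 222*14) + 199094) = -74608 + ((-207 - 3108) + 199094) = -74608 + (-3315 + 199094) = -74608 + 195779 = 121171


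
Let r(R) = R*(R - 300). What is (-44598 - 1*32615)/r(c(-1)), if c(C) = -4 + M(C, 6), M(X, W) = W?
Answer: 77213/596 ≈ 129.55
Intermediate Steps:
c(C) = 2 (c(C) = -4 + 6 = 2)
r(R) = R*(-300 + R)
(-44598 - 1*32615)/r(c(-1)) = (-44598 - 1*32615)/((2*(-300 + 2))) = (-44598 - 32615)/((2*(-298))) = -77213/(-596) = -77213*(-1/596) = 77213/596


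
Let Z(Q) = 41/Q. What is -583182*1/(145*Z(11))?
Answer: -6415002/5945 ≈ -1079.1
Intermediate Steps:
-583182*1/(145*Z(11)) = -583182/(145*(41/11)) = -583182/5945/11 = -583182*11/5945 = -6415002/5945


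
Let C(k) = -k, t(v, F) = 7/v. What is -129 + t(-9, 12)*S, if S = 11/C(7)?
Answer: -1150/9 ≈ -127.78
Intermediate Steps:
S = -11/7 (S = 11/((-1*7)) = 11/(-7) = 11*(-1/7) = -11/7 ≈ -1.5714)
-129 + t(-9, 12)*S = -129 + (7/(-9))*(-11/7) = -129 + (7*(-1/9))*(-11/7) = -129 - 7/9*(-11/7) = -129 + 11/9 = -1150/9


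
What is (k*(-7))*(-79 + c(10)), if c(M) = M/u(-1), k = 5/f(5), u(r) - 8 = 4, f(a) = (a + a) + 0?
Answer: 3283/12 ≈ 273.58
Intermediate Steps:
f(a) = 2*a (f(a) = 2*a + 0 = 2*a)
u(r) = 12 (u(r) = 8 + 4 = 12)
k = ½ (k = 5/((2*5)) = 5/10 = 5*(⅒) = ½ ≈ 0.50000)
c(M) = M/12
(k*(-7))*(-79 + c(10)) = ((½)*(-7))*(-79 + (1/12)*10) = -7*(-79 + ⅚)/2 = -7/2*(-469/6) = 3283/12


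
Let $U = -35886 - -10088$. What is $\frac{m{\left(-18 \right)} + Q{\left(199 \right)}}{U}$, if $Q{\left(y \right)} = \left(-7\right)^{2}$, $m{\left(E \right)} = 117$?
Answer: $- \frac{83}{12899} \approx -0.0064346$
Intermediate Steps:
$Q{\left(y \right)} = 49$
$U = -25798$ ($U = -35886 + 10088 = -25798$)
$\frac{m{\left(-18 \right)} + Q{\left(199 \right)}}{U} = \frac{117 + 49}{-25798} = 166 \left(- \frac{1}{25798}\right) = - \frac{83}{12899}$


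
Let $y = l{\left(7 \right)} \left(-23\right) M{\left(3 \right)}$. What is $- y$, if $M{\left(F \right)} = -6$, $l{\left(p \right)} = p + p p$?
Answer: $-7728$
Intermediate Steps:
$l{\left(p \right)} = p + p^{2}$
$y = 7728$ ($y = 7 \left(1 + 7\right) \left(-23\right) \left(-6\right) = 7 \cdot 8 \left(-23\right) \left(-6\right) = 56 \left(-23\right) \left(-6\right) = \left(-1288\right) \left(-6\right) = 7728$)
$- y = \left(-1\right) 7728 = -7728$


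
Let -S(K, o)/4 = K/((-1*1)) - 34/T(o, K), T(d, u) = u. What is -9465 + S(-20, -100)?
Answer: -47759/5 ≈ -9551.8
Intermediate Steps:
S(K, o) = 4*K + 136/K (S(K, o) = -4*(K/((-1*1)) - 34/K) = -4*(K/(-1) - 34/K) = -4*(K*(-1) - 34/K) = -4*(-K - 34/K) = 4*K + 136/K)
-9465 + S(-20, -100) = -9465 + (4*(-20) + 136/(-20)) = -9465 + (-80 + 136*(-1/20)) = -9465 + (-80 - 34/5) = -9465 - 434/5 = -47759/5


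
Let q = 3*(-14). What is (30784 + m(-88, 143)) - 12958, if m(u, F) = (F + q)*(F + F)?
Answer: 46712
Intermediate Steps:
q = -42
m(u, F) = 2*F*(-42 + F) (m(u, F) = (F - 42)*(F + F) = (-42 + F)*(2*F) = 2*F*(-42 + F))
(30784 + m(-88, 143)) - 12958 = (30784 + 2*143*(-42 + 143)) - 12958 = (30784 + 2*143*101) - 12958 = (30784 + 28886) - 12958 = 59670 - 12958 = 46712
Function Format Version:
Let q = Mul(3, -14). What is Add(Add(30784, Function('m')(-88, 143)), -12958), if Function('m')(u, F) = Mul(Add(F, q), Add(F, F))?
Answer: 46712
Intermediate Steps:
q = -42
Function('m')(u, F) = Mul(2, F, Add(-42, F)) (Function('m')(u, F) = Mul(Add(F, -42), Add(F, F)) = Mul(Add(-42, F), Mul(2, F)) = Mul(2, F, Add(-42, F)))
Add(Add(30784, Function('m')(-88, 143)), -12958) = Add(Add(30784, Mul(2, 143, Add(-42, 143))), -12958) = Add(Add(30784, Mul(2, 143, 101)), -12958) = Add(Add(30784, 28886), -12958) = Add(59670, -12958) = 46712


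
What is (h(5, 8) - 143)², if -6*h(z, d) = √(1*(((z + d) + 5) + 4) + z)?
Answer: (286 + √3)²/4 ≈ 20697.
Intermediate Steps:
h(z, d) = -√(9 + d + 2*z)/6 (h(z, d) = -√(1*(((z + d) + 5) + 4) + z)/6 = -√(1*(((d + z) + 5) + 4) + z)/6 = -√(1*((5 + d + z) + 4) + z)/6 = -√(1*(9 + d + z) + z)/6 = -√((9 + d + z) + z)/6 = -√(9 + d + 2*z)/6)
(h(5, 8) - 143)² = (-√(9 + 8 + 2*5)/6 - 143)² = (-√(9 + 8 + 10)/6 - 143)² = (-√3/2 - 143)² = (-143 - √3/2)²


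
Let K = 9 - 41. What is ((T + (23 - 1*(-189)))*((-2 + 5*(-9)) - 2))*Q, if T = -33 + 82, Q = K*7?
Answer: 2864736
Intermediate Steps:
K = -32
Q = -224 (Q = -32*7 = -224)
T = 49
((T + (23 - 1*(-189)))*((-2 + 5*(-9)) - 2))*Q = ((49 + (23 - 1*(-189)))*((-2 + 5*(-9)) - 2))*(-224) = ((49 + (23 + 189))*((-2 - 45) - 2))*(-224) = ((49 + 212)*(-47 - 2))*(-224) = (261*(-49))*(-224) = -12789*(-224) = 2864736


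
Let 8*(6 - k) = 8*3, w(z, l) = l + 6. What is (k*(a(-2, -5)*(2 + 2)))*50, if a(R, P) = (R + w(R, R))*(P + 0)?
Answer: -6000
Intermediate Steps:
w(z, l) = 6 + l
a(R, P) = P*(6 + 2*R) (a(R, P) = (R + (6 + R))*(P + 0) = (6 + 2*R)*P = P*(6 + 2*R))
k = 3 (k = 6 - 3 = 3)
(k*(a(-2, -5)*(2 + 2)))*50 = (3*((2*(-5)*(3 - 2))*(2 + 2)))*50 = (3*((2*(-5)*1)*4))*50 = (3*(-10*4))*50 = (3*(-40))*50 = -120*50 = -6000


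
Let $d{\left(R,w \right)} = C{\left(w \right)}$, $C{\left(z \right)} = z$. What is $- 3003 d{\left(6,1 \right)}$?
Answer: $-3003$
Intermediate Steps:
$d{\left(R,w \right)} = w$
$- 3003 d{\left(6,1 \right)} = \left(-3003\right) 1 = -3003$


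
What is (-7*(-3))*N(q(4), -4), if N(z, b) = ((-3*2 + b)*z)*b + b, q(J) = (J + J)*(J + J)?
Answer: 53676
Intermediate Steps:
q(J) = 4*J² (q(J) = (2*J)*(2*J) = 4*J²)
N(z, b) = b + b*z*(-6 + b) (N(z, b) = ((-6 + b)*z)*b + b = (z*(-6 + b))*b + b = b*z*(-6 + b) + b = b + b*z*(-6 + b))
(-7*(-3))*N(q(4), -4) = (-7*(-3))*(-4*(1 - 24*4² - 16*4²)) = 21*(-4*(1 - 24*16 - 16*16)) = 21*(-4*(1 - 6*64 - 4*64)) = 21*(-4*(1 - 384 - 256)) = 21*(-4*(-639)) = 21*2556 = 53676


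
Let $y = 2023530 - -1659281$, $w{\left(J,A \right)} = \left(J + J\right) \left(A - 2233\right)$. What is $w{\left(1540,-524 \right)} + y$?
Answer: $-4808749$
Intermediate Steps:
$w{\left(J,A \right)} = 2 J \left(-2233 + A\right)$
$y = 3682811$ ($y = 2023530 + 1659281 = 3682811$)
$w{\left(1540,-524 \right)} + y = 2 \cdot 1540 \left(-2233 - 524\right) + 3682811 = 2 \cdot 1540 \left(-2757\right) + 3682811 = -8491560 + 3682811 = -4808749$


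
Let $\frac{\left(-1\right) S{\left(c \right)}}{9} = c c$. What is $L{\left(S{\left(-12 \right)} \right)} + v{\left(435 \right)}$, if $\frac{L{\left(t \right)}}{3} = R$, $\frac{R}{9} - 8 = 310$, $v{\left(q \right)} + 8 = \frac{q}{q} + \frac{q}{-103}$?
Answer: $\frac{883202}{103} \approx 8574.8$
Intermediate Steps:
$S{\left(c \right)} = - 9 c^{2}$ ($S{\left(c \right)} = - 9 c c = - 9 c^{2}$)
$v{\left(q \right)} = -7 - \frac{q}{103}$ ($v{\left(q \right)} = -8 + \left(\frac{q}{q} + \frac{q}{-103}\right) = -8 + \left(1 + q \left(- \frac{1}{103}\right)\right) = -8 - \left(-1 + \frac{q}{103}\right) = -7 - \frac{q}{103}$)
$R = 2862$ ($R = 72 + 9 \cdot 310 = 72 + 2790 = 2862$)
$L{\left(t \right)} = 8586$ ($L{\left(t \right)} = 3 \cdot 2862 = 8586$)
$L{\left(S{\left(-12 \right)} \right)} + v{\left(435 \right)} = 8586 - \frac{1156}{103} = \frac{883202}{103}$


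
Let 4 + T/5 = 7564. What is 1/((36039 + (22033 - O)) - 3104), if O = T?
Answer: 1/17168 ≈ 5.8248e-5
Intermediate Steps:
T = 37800 (T = -20 + 5*7564 = -20 + 37820 = 37800)
O = 37800
1/((36039 + (22033 - O)) - 3104) = 1/((36039 + (22033 - 1*37800)) - 3104) = 1/((36039 + (22033 - 37800)) - 3104) = 1/((36039 - 15767) - 3104) = 1/(20272 - 3104) = 1/17168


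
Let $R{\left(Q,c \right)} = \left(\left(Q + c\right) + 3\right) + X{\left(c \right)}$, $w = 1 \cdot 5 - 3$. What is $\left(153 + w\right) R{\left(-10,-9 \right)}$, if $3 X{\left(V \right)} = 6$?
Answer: $-2170$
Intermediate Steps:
$X{\left(V \right)} = 2$ ($X{\left(V \right)} = \frac{1}{3} \cdot 6 = 2$)
$w = 2$ ($w = 5 - 3 = 2$)
$R{\left(Q,c \right)} = 5 + Q + c$ ($R{\left(Q,c \right)} = \left(\left(Q + c\right) + 3\right) + 2 = \left(3 + Q + c\right) + 2 = 5 + Q + c$)
$\left(153 + w\right) R{\left(-10,-9 \right)} = \left(153 + 2\right) \left(5 - 10 - 9\right) = 155 \left(-14\right) = -2170$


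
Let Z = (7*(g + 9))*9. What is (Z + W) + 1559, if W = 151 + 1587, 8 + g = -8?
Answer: 2856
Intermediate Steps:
g = -16 (g = -8 - 8 = -16)
W = 1738
Z = -441 (Z = (7*(-16 + 9))*9 = (7*(-7))*9 = -49*9 = -441)
(Z + W) + 1559 = (-441 + 1738) + 1559 = 1297 + 1559 = 2856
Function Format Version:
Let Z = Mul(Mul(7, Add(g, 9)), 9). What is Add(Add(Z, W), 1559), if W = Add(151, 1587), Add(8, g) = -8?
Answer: 2856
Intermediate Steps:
g = -16 (g = Add(-8, -8) = -16)
W = 1738
Z = -441 (Z = Mul(Mul(7, Add(-16, 9)), 9) = Mul(Mul(7, -7), 9) = Mul(-49, 9) = -441)
Add(Add(Z, W), 1559) = Add(Add(-441, 1738), 1559) = Add(1297, 1559) = 2856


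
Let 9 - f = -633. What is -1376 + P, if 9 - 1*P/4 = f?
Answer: -3908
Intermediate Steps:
f = 642 (f = 9 - 1*(-633) = 9 + 633 = 642)
P = -2532 (P = 36 - 4*642 = 36 - 2568 = -2532)
-1376 + P = -1376 - 2532 = -3908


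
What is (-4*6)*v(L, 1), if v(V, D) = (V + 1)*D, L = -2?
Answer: 24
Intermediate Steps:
v(V, D) = D*(1 + V) (v(V, D) = (1 + V)*D = D*(1 + V))
(-4*6)*v(L, 1) = (-4*6)*(1*(1 - 2)) = -24*(-1) = 24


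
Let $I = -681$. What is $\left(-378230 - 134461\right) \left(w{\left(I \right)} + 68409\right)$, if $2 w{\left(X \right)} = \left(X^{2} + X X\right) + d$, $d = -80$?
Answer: $-272818261830$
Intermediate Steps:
$w{\left(X \right)} = -40 + X^{2}$ ($w{\left(X \right)} = \frac{\left(X^{2} + X X\right) - 80}{2} = \frac{\left(X^{2} + X^{2}\right) - 80}{2} = \frac{2 X^{2} - 80}{2} = \frac{-80 + 2 X^{2}}{2} = -40 + X^{2}$)
$\left(-378230 - 134461\right) \left(w{\left(I \right)} + 68409\right) = \left(-378230 - 134461\right) \left(\left(-40 + \left(-681\right)^{2}\right) + 68409\right) = - 512691 \left(\left(-40 + 463761\right) + 68409\right) = - 512691 \left(463721 + 68409\right) = \left(-512691\right) 532130 = -272818261830$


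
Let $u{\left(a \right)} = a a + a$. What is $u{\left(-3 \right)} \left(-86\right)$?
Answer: $-516$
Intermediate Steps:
$u{\left(a \right)} = a + a^{2}$ ($u{\left(a \right)} = a^{2} + a = a + a^{2}$)
$u{\left(-3 \right)} \left(-86\right) = - 3 \left(1 - 3\right) \left(-86\right) = \left(-3\right) \left(-2\right) \left(-86\right) = 6 \left(-86\right) = -516$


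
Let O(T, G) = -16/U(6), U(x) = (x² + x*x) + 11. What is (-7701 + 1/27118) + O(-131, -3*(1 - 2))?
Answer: -17333798399/2250794 ≈ -7701.2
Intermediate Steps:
U(x) = 11 + 2*x² (U(x) = (x² + x²) + 11 = 2*x² + 11 = 11 + 2*x²)
O(T, G) = -16/83 (O(T, G) = -16/(11 + 2*6²) = -16/(11 + 2*36) = -16/(11 + 72) = -16/83)
(-7701 + 1/27118) + O(-131, -3*(1 - 2)) = (-7701 + 1/27118) - 16/83 = -208835717/27118 - 16/83 = -17333798399/2250794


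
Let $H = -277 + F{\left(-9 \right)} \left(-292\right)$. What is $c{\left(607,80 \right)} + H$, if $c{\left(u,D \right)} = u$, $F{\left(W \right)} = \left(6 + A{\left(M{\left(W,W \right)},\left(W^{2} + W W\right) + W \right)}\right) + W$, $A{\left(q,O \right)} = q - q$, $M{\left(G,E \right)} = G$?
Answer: $1206$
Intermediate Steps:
$A{\left(q,O \right)} = 0$
$F{\left(W \right)} = 6 + W$ ($F{\left(W \right)} = \left(6 + 0\right) + W = 6 + W$)
$H = 599$ ($H = -277 + \left(6 - 9\right) \left(-292\right) = -277 - -876 = -277 + 876 = 599$)
$c{\left(607,80 \right)} + H = 607 + 599 = 1206$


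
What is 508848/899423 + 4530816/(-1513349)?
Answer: -3305055507216/1361140897627 ≈ -2.4282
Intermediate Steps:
508848/899423 + 4530816/(-1513349) = 508848*(1/899423) + 4530816*(-1/1513349) = 508848/899423 - 4530816/1513349 = -3305055507216/1361140897627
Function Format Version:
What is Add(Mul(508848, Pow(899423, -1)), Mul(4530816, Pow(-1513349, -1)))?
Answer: Rational(-3305055507216, 1361140897627) ≈ -2.4282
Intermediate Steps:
Add(Mul(508848, Pow(899423, -1)), Mul(4530816, Pow(-1513349, -1))) = Add(Mul(508848, Rational(1, 899423)), Mul(4530816, Rational(-1, 1513349))) = Add(Rational(508848, 899423), Rational(-4530816, 1513349)) = Rational(-3305055507216, 1361140897627)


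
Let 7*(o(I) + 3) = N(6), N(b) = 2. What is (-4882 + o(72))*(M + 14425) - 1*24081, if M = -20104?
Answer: 194013480/7 ≈ 2.7716e+7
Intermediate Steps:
o(I) = -19/7 (o(I) = -3 + (1/7)*2 = -3 + 2/7 = -19/7)
(-4882 + o(72))*(M + 14425) - 1*24081 = (-4882 - 19/7)*(-20104 + 14425) - 1*24081 = -34193/7*(-5679) - 24081 = 194182047/7 - 24081 = 194013480/7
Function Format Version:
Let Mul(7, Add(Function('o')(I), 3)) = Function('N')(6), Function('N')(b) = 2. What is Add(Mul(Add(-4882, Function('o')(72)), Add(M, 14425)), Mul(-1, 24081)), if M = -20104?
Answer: Rational(194013480, 7) ≈ 2.7716e+7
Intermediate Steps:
Function('o')(I) = Rational(-19, 7) (Function('o')(I) = Add(-3, Mul(Rational(1, 7), 2)) = Add(-3, Rational(2, 7)) = Rational(-19, 7))
Add(Mul(Add(-4882, Function('o')(72)), Add(M, 14425)), Mul(-1, 24081)) = Add(Mul(Add(-4882, Rational(-19, 7)), Add(-20104, 14425)), Mul(-1, 24081)) = Add(Mul(Rational(-34193, 7), -5679), -24081) = Add(Rational(194182047, 7), -24081) = Rational(194013480, 7)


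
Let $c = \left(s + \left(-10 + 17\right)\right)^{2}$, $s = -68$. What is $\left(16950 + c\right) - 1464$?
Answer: $19207$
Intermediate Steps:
$c = 3721$ ($c = \left(-68 + \left(-10 + 17\right)\right)^{2} = \left(-68 + 7\right)^{2} = \left(-61\right)^{2} = 3721$)
$\left(16950 + c\right) - 1464 = \left(16950 + 3721\right) - 1464 = 20671 - 1464 = 19207$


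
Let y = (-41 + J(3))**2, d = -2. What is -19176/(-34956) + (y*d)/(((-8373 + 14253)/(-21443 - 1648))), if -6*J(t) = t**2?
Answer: 32400119477/2283792 ≈ 14187.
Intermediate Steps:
J(t) = -t**2/6
y = 7225/4 (y = (-41 - 1/6*3**2)**2 = (-41 - 1/6*9)**2 = (-41 - 3/2)**2 = (-85/2)**2 = 7225/4 ≈ 1806.3)
-19176/(-34956) + (y*d)/(((-8373 + 14253)/(-21443 - 1648))) = -19176/(-34956) + ((7225/4)*(-2))/(((-8373 + 14253)/(-21443 - 1648))) = -19176*(-1/34956) - 7225/(2*(5880/(-23091))) = 1598/2913 - 7225/(2*(5880*(-1/23091))) = 1598/2913 - 7225/(2*(-1960/7697)) = 1598/2913 - 7225/2*(-7697/1960) = 1598/2913 + 11122165/784 = 32400119477/2283792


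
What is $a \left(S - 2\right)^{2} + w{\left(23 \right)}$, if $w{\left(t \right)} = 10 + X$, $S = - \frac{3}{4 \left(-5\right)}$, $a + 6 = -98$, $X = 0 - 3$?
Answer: $- \frac{17447}{50} \approx -348.94$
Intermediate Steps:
$X = -3$ ($X = 0 - 3 = -3$)
$a = -104$ ($a = -6 - 98 = -104$)
$S = \frac{3}{20}$ ($S = - \frac{3}{-20} = \left(-3\right) \left(- \frac{1}{20}\right) = \frac{3}{20} \approx 0.15$)
$w{\left(t \right)} = 7$ ($w{\left(t \right)} = 10 - 3 = 7$)
$a \left(S - 2\right)^{2} + w{\left(23 \right)} = - 104 \left(\frac{3}{20} - 2\right)^{2} + 7 = - 104 \left(- \frac{37}{20}\right)^{2} + 7 = \left(-104\right) \frac{1369}{400} + 7 = - \frac{17797}{50} + 7 = - \frac{17447}{50}$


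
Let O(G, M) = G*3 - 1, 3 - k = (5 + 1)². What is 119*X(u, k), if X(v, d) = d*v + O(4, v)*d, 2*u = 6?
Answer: -54978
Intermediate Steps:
u = 3 (u = (½)*6 = 3)
k = -33 (k = 3 - (5 + 1)² = 3 - 1*6² = 3 - 1*36 = 3 - 36 = -33)
O(G, M) = -1 + 3*G (O(G, M) = 3*G - 1 = -1 + 3*G)
X(v, d) = 11*d + d*v (X(v, d) = d*v + (-1 + 3*4)*d = d*v + (-1 + 12)*d = d*v + 11*d = 11*d + d*v)
119*X(u, k) = 119*(-33*(11 + 3)) = 119*(-33*14) = 119*(-462) = -54978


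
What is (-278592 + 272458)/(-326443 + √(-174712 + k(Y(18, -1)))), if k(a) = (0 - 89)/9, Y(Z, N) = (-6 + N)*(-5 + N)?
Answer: 9010806129/479543431369 + 9201*I*√1572497/479543431369 ≈ 0.01879 + 2.406e-5*I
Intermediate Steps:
k(a) = -89/9 (k(a) = -89*⅑ = -89/9)
(-278592 + 272458)/(-326443 + √(-174712 + k(Y(18, -1)))) = (-278592 + 272458)/(-326443 + √(-174712 - 89/9)) = -6134/(-326443 + √(-1572497/9)) = -6134/(-326443 + I*√1572497/3)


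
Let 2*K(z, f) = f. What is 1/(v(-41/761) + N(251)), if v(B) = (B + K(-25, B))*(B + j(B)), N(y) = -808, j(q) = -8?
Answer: -1158242/935105669 ≈ -0.0012386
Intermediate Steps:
K(z, f) = f/2
v(B) = 3*B*(-8 + B)/2 (v(B) = (B + B/2)*(B - 8) = (3*B/2)*(-8 + B) = 3*B*(-8 + B)/2)
1/(v(-41/761) + N(251)) = 1/(3*(-41/761)*(-8 - 41/761)/2 - 808) = 1/(3*(-41*1/761)*(-8 - 41*1/761)/2 - 808) = 1/((3/2)*(-41/761)*(-8 - 41/761) - 808) = 1/((3/2)*(-41/761)*(-6129/761) - 808) = 1/(753867/1158242 - 808) = 1/(-935105669/1158242) = -1158242/935105669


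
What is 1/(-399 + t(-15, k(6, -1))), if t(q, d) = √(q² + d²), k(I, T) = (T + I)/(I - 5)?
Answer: -399/158951 - 5*√10/158951 ≈ -0.0026097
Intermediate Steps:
k(I, T) = (I + T)/(-5 + I)
t(q, d) = √(d² + q²)
1/(-399 + t(-15, k(6, -1))) = 1/(-399 + √(((6 - 1)/(-5 + 6))² + (-15)²)) = 1/(-399 + √((5/1)² + 225)) = 1/(-399 + √((1*5)² + 225)) = 1/(-399 + √(5² + 225)) = 1/(-399 + √(25 + 225)) = 1/(-399 + √250) = 1/(-399 + 5*√10)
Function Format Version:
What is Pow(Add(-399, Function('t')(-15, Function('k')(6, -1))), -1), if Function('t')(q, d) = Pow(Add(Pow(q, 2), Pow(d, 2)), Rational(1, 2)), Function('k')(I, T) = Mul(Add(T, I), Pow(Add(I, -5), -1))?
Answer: Add(Rational(-399, 158951), Mul(Rational(-5, 158951), Pow(10, Rational(1, 2)))) ≈ -0.0026097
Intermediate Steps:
Function('k')(I, T) = Mul(Pow(Add(-5, I), -1), Add(I, T)) (Function('k')(I, T) = Mul(Add(I, T), Pow(Add(-5, I), -1)) = Mul(Pow(Add(-5, I), -1), Add(I, T)))
Function('t')(q, d) = Pow(Add(Pow(d, 2), Pow(q, 2)), Rational(1, 2))
Pow(Add(-399, Function('t')(-15, Function('k')(6, -1))), -1) = Pow(Add(-399, Pow(Add(Pow(Mul(Pow(Add(-5, 6), -1), Add(6, -1)), 2), Pow(-15, 2)), Rational(1, 2))), -1) = Pow(Add(-399, Pow(Add(Pow(Mul(Pow(1, -1), 5), 2), 225), Rational(1, 2))), -1) = Pow(Add(-399, Pow(Add(Pow(Mul(1, 5), 2), 225), Rational(1, 2))), -1) = Pow(Add(-399, Pow(Add(Pow(5, 2), 225), Rational(1, 2))), -1) = Pow(Add(-399, Pow(Add(25, 225), Rational(1, 2))), -1) = Pow(Add(-399, Pow(250, Rational(1, 2))), -1) = Pow(Add(-399, Mul(5, Pow(10, Rational(1, 2)))), -1)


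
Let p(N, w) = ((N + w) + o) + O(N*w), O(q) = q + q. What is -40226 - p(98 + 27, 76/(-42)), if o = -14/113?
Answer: -94674835/2373 ≈ -39897.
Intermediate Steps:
O(q) = 2*q
o = -14/113 (o = -14*1/113 = -14/113 ≈ -0.12389)
p(N, w) = -14/113 + N + w + 2*N*w (p(N, w) = ((N + w) - 14/113) + 2*(N*w) = (-14/113 + N + w) + 2*N*w = -14/113 + N + w + 2*N*w)
-40226 - p(98 + 27, 76/(-42)) = -40226 - (-14/113 + (98 + 27) + 76/(-42) + 2*(98 + 27)*(76/(-42))) = -40226 - (-14/113 + 125 + 76*(-1/42) + 2*125*(76*(-1/42))) = -40226 - (-14/113 + 125 - 38/21 + 2*125*(-38/21)) = -40226 - (-14/113 + 125 - 38/21 - 9500/21) = -40226 - 1*(-781463/2373) = -40226 + 781463/2373 = -94674835/2373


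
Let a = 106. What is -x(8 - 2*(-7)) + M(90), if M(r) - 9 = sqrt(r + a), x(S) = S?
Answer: 1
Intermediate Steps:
M(r) = 9 + sqrt(106 + r) (M(r) = 9 + sqrt(r + 106) = 9 + sqrt(106 + r))
-x(8 - 2*(-7)) + M(90) = -(8 - 2*(-7)) + (9 + sqrt(106 + 90)) = -(8 + 14) + (9 + sqrt(196)) = -1*22 + (9 + 14) = -22 + 23 = 1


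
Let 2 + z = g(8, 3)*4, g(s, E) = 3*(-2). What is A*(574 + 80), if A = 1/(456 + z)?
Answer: 327/215 ≈ 1.5209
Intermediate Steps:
g(s, E) = -6
z = -26 (z = -2 - 6*4 = -2 - 24 = -26)
A = 1/430 (A = 1/(456 - 26) = 1/430 ≈ 0.0023256)
A*(574 + 80) = (574 + 80)/430 = (1/430)*654 = 327/215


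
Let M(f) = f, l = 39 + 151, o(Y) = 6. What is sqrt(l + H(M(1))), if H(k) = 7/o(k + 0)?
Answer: sqrt(6882)/6 ≈ 13.826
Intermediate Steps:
l = 190
H(k) = 7/6
sqrt(l + H(M(1))) = sqrt(190 + 7/6) = sqrt(1147/6) = sqrt(6882)/6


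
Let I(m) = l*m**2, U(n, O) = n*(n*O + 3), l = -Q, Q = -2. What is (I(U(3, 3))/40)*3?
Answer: 972/5 ≈ 194.40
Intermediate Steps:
l = 2 (l = -1*(-2) = 2)
U(n, O) = n*(3 + O*n) (U(n, O) = n*(O*n + 3) = n*(3 + O*n))
I(m) = 2*m**2
(I(U(3, 3))/40)*3 = ((2*(3*(3 + 3*3))**2)/40)*3 = ((2*(3*(3 + 9))**2)*(1/40))*3 = ((2*(3*12)**2)*(1/40))*3 = ((2*36**2)*(1/40))*3 = ((2*1296)*(1/40))*3 = (2592*(1/40))*3 = (324/5)*3 = 972/5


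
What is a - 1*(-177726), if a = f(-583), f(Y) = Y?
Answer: 177143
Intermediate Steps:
a = -583
a - 1*(-177726) = -583 - 1*(-177726) = -583 + 177726 = 177143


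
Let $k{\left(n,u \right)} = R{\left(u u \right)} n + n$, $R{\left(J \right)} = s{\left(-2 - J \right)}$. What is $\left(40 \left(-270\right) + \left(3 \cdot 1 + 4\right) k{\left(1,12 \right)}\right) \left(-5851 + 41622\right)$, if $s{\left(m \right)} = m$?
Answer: $-422634365$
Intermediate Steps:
$R{\left(J \right)} = -2 - J$
$k{\left(n,u \right)} = n + n \left(-2 - u^{2}\right)$ ($k{\left(n,u \right)} = \left(-2 - u u\right) n + n = \left(-2 - u^{2}\right) n + n = n \left(-2 - u^{2}\right) + n = n + n \left(-2 - u^{2}\right)$)
$\left(40 \left(-270\right) + \left(3 \cdot 1 + 4\right) k{\left(1,12 \right)}\right) \left(-5851 + 41622\right) = \left(40 \left(-270\right) + \left(3 \cdot 1 + 4\right) \left(\left(-1\right) 1 \left(1 + 12^{2}\right)\right)\right) \left(-5851 + 41622\right) = \left(-10800 + \left(3 + 4\right) \left(\left(-1\right) 1 \left(1 + 144\right)\right)\right) 35771 = \left(-10800 + 7 \left(\left(-1\right) 1 \cdot 145\right)\right) 35771 = \left(-10800 + 7 \left(-145\right)\right) 35771 = \left(-10800 - 1015\right) 35771 = \left(-11815\right) 35771 = -422634365$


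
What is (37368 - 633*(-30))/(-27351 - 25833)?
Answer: -9393/8864 ≈ -1.0597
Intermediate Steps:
(37368 - 633*(-30))/(-27351 - 25833) = (37368 + 18990)/(-53184) = 56358*(-1/53184) = -9393/8864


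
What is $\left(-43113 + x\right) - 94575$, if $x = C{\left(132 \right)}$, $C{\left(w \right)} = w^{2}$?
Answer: $-120264$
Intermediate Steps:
$x = 17424$ ($x = 132^{2} = 17424$)
$\left(-43113 + x\right) - 94575 = \left(-43113 + 17424\right) - 94575 = -25689 - 94575 = -120264$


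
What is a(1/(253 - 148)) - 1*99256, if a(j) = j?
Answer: -10421879/105 ≈ -99256.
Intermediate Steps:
a(1/(253 - 148)) - 1*99256 = 1/(253 - 148) - 1*99256 = 1/105 - 99256 = -10421879/105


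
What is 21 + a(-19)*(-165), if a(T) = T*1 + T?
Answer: 6291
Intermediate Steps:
a(T) = 2*T (a(T) = T + T = 2*T)
21 + a(-19)*(-165) = 21 + (2*(-19))*(-165) = 21 - 38*(-165) = 21 + 6270 = 6291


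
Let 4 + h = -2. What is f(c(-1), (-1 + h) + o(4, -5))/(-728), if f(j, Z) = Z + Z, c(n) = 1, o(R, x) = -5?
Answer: 3/91 ≈ 0.032967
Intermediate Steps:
h = -6 (h = -4 - 2 = -6)
f(j, Z) = 2*Z
f(c(-1), (-1 + h) + o(4, -5))/(-728) = (2*((-1 - 6) - 5))/(-728) = (2*(-7 - 5))*(-1/728) = (2*(-12))*(-1/728) = -24*(-1/728) = 3/91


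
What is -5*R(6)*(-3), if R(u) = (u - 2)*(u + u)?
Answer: 720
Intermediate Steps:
R(u) = 2*u*(-2 + u) (R(u) = (-2 + u)*(2*u) = 2*u*(-2 + u))
-5*R(6)*(-3) = -10*6*(-2 + 6)*(-3) = -10*6*4*(-3) = -5*48*(-3) = -240*(-3) = 720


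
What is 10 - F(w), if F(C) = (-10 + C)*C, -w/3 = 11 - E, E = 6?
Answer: -365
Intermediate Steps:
w = -15 (w = -3*(11 - 1*6) = -3*(11 - 6) = -3*5 = -15)
F(C) = C*(-10 + C)
10 - F(w) = 10 - (-15)*(-10 - 15) = 10 - (-15)*(-25) = 10 - 1*375 = 10 - 375 = -365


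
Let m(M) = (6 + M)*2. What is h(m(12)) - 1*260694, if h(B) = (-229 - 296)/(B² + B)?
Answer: -115748311/444 ≈ -2.6069e+5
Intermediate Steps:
m(M) = 12 + 2*M
h(B) = -525/(B + B²)
h(m(12)) - 1*260694 = -525/((12 + 2*12)*(1 + (12 + 2*12))) - 1*260694 = -525/((12 + 24)*(1 + (12 + 24))) - 260694 = -525/(36*(1 + 36)) - 260694 = -525*1/36/37 - 260694 = -525*1/36*1/37 - 260694 = -175/444 - 260694 = -115748311/444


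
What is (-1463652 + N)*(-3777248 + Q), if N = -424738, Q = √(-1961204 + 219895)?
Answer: 7132917350720 - 1888390*I*√1741309 ≈ 7.1329e+12 - 2.4919e+9*I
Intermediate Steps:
Q = I*√1741309 (Q = √(-1741309) = I*√1741309 ≈ 1319.6*I)
(-1463652 + N)*(-3777248 + Q) = (-1463652 - 424738)*(-3777248 + I*√1741309) = -1888390*(-3777248 + I*√1741309) = 7132917350720 - 1888390*I*√1741309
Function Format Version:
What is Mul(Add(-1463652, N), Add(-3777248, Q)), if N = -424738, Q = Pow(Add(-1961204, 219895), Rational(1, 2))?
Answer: Add(7132917350720, Mul(-1888390, I, Pow(1741309, Rational(1, 2)))) ≈ Add(7.1329e+12, Mul(-2.4919e+9, I))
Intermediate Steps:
Q = Mul(I, Pow(1741309, Rational(1, 2))) (Q = Pow(-1741309, Rational(1, 2)) = Mul(I, Pow(1741309, Rational(1, 2))) ≈ Mul(1319.6, I))
Mul(Add(-1463652, N), Add(-3777248, Q)) = Mul(Add(-1463652, -424738), Add(-3777248, Mul(I, Pow(1741309, Rational(1, 2))))) = Mul(-1888390, Add(-3777248, Mul(I, Pow(1741309, Rational(1, 2))))) = Add(7132917350720, Mul(-1888390, I, Pow(1741309, Rational(1, 2))))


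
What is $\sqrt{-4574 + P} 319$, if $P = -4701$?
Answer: $1595 i \sqrt{371} \approx 30722.0 i$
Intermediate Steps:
$\sqrt{-4574 + P} 319 = \sqrt{-4574 - 4701} \cdot 319 = \sqrt{-9275} \cdot 319 = 5 i \sqrt{371} \cdot 319 = 1595 i \sqrt{371}$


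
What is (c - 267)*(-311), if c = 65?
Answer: 62822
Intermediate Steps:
(c - 267)*(-311) = (65 - 267)*(-311) = -202*(-311) = 62822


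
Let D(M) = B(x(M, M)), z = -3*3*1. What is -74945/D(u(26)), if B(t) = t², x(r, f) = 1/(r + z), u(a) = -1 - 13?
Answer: -39645905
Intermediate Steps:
u(a) = -14
z = -9 (z = -9*1 = -9)
x(r, f) = 1/(-9 + r) (x(r, f) = 1/(r - 9) = 1/(-9 + r))
D(M) = (-9 + M)⁻² (D(M) = (1/(-9 + M))² = (-9 + M)⁻²)
-74945/D(u(26)) = -74945*(-9 - 14)² = -74945/((-23)⁻²) = -74945/1/529 = -74945*529 = -39645905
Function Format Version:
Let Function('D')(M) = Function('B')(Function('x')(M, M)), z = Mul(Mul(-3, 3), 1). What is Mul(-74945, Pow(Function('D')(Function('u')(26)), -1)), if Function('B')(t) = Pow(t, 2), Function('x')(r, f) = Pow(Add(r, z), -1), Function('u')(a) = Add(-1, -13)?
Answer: -39645905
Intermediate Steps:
Function('u')(a) = -14
z = -9 (z = Mul(-9, 1) = -9)
Function('x')(r, f) = Pow(Add(-9, r), -1) (Function('x')(r, f) = Pow(Add(r, -9), -1) = Pow(Add(-9, r), -1))
Function('D')(M) = Pow(Add(-9, M), -2) (Function('D')(M) = Pow(Pow(Add(-9, M), -1), 2) = Pow(Add(-9, M), -2))
Mul(-74945, Pow(Function('D')(Function('u')(26)), -1)) = Mul(-74945, Pow(Pow(Add(-9, -14), -2), -1)) = Mul(-74945, Pow(Pow(-23, -2), -1)) = Mul(-74945, Pow(Rational(1, 529), -1)) = Mul(-74945, 529) = -39645905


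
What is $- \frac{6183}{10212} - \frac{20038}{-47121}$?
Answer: $- \frac{28907029}{160399884} \approx -0.18022$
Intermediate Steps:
$- \frac{6183}{10212} - \frac{20038}{-47121} = \left(-6183\right) \frac{1}{10212} - - \frac{20038}{47121} = - \frac{2061}{3404} + \frac{20038}{47121} = - \frac{28907029}{160399884}$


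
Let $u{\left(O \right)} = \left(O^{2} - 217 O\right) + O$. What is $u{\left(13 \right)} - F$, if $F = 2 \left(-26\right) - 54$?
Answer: $-2533$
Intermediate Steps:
$F = -106$ ($F = -52 - 54 = -106$)
$u{\left(O \right)} = O^{2} - 216 O$
$u{\left(13 \right)} - F = 13 \left(-216 + 13\right) - -106 = 13 \left(-203\right) + 106 = -2639 + 106 = -2533$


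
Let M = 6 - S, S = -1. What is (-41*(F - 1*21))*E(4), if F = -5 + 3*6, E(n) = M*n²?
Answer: 36736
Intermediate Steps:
M = 7 (M = 6 - 1*(-1) = 6 + 1 = 7)
E(n) = 7*n²
F = 13 (F = -5 + 18 = 13)
(-41*(F - 1*21))*E(4) = (-41*(13 - 1*21))*(7*4²) = (-41*(13 - 21))*(7*16) = -41*(-8)*112 = 328*112 = 36736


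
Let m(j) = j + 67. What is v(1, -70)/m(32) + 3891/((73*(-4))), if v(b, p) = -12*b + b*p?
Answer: -409153/28908 ≈ -14.154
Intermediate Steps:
m(j) = 67 + j
v(1, -70)/m(32) + 3891/((73*(-4))) = (1*(-12 - 70))/(67 + 32) + 3891/((73*(-4))) = (1*(-82))/99 + 3891/(-292) = -82*1/99 + 3891*(-1/292) = -82/99 - 3891/292 = -409153/28908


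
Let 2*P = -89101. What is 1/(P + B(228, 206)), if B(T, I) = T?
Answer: -2/88645 ≈ -2.2562e-5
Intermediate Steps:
P = -89101/2 (P = (½)*(-89101) = -89101/2 ≈ -44551.)
1/(P + B(228, 206)) = 1/(-89101/2 + 228) = 1/(-88645/2) = -2/88645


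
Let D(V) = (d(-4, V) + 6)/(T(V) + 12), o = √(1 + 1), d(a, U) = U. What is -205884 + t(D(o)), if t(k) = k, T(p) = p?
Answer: -14617729/71 + 3*√2/71 ≈ -2.0588e+5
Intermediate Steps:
o = √2 ≈ 1.4142
D(V) = (6 + V)/(12 + V) (D(V) = (V + 6)/(V + 12) = (6 + V)/(12 + V))
-205884 + t(D(o)) = -205884 + (6 + √2)/(12 + √2)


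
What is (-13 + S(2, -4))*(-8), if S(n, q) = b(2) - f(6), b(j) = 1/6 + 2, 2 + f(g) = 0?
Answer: 212/3 ≈ 70.667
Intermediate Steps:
f(g) = -2 (f(g) = -2 + 0 = -2)
b(j) = 13/6 (b(j) = ⅙ + 2 = 13/6)
S(n, q) = 25/6 (S(n, q) = 13/6 - 1*(-2) = 13/6 + 2 = 25/6)
(-13 + S(2, -4))*(-8) = (-13 + 25/6)*(-8) = -53/6*(-8) = 212/3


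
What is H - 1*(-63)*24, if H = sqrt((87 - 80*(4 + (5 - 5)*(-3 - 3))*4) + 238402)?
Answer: 1512 + 7*sqrt(4841) ≈ 1999.0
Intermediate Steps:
H = 7*sqrt(4841) (H = sqrt((87 - 80*(4 + 0*(-6))*4) + 238402) = sqrt((87 - 80*(4 + 0)*4) + 238402) = sqrt((87 - 320*4) + 238402) = sqrt((87 - 80*16) + 238402) = sqrt((87 - 1280) + 238402) = sqrt(-1193 + 238402) = sqrt(237209) = 7*sqrt(4841) ≈ 487.04)
H - 1*(-63)*24 = 7*sqrt(4841) - 1*(-63)*24 = 7*sqrt(4841) - (-63)*24 = 7*sqrt(4841) - 1*(-1512) = 7*sqrt(4841) + 1512 = 1512 + 7*sqrt(4841)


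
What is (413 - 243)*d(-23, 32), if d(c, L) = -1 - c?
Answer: 3740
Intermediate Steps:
(413 - 243)*d(-23, 32) = (413 - 243)*(-1 - 1*(-23)) = 170*(-1 + 23) = 170*22 = 3740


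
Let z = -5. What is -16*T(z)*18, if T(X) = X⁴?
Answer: -180000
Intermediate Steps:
-16*T(z)*18 = -16*(-5)⁴*18 = -16*625*18 = -10000*18 = -180000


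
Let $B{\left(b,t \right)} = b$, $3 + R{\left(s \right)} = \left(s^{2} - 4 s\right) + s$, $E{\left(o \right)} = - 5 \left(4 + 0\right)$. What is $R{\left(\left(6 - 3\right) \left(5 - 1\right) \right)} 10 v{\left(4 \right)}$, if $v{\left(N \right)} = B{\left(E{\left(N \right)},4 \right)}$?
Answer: $-21000$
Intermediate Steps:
$E{\left(o \right)} = -20$ ($E{\left(o \right)} = \left(-5\right) 4 = -20$)
$R{\left(s \right)} = -3 + s^{2} - 3 s$ ($R{\left(s \right)} = -3 + \left(\left(s^{2} - 4 s\right) + s\right) = -3 + \left(s^{2} - 3 s\right) = -3 + s^{2} - 3 s$)
$v{\left(N \right)} = -20$
$R{\left(\left(6 - 3\right) \left(5 - 1\right) \right)} 10 v{\left(4 \right)} = \left(-3 + \left(\left(6 - 3\right) \left(5 - 1\right)\right)^{2} - 3 \left(6 - 3\right) \left(5 - 1\right)\right) 10 \left(-20\right) = \left(-3 + \left(3 \cdot 4\right)^{2} - 3 \cdot 3 \cdot 4\right) 10 \left(-20\right) = \left(-3 + 12^{2} - 36\right) 10 \left(-20\right) = \left(-3 + 144 - 36\right) 10 \left(-20\right) = 105 \cdot 10 \left(-20\right) = 1050 \left(-20\right) = -21000$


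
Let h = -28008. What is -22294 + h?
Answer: -50302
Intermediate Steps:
-22294 + h = -22294 - 28008 = -50302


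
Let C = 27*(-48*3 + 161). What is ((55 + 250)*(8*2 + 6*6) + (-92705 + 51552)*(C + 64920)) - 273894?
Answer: -2690800021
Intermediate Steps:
C = 459 (C = 27*(-144 + 161) = 27*17 = 459)
((55 + 250)*(8*2 + 6*6) + (-92705 + 51552)*(C + 64920)) - 273894 = ((55 + 250)*(8*2 + 6*6) + (-92705 + 51552)*(459 + 64920)) - 273894 = (305*(16 + 36) - 41153*65379) - 273894 = (305*52 - 2690541987) - 273894 = (15860 - 2690541987) - 273894 = -2690526127 - 273894 = -2690800021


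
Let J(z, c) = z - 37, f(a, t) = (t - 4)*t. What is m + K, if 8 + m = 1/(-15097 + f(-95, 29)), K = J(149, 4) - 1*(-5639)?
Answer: 82538395/14372 ≈ 5743.0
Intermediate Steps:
f(a, t) = t*(-4 + t) (f(a, t) = (-4 + t)*t = t*(-4 + t))
J(z, c) = -37 + z
K = 5751 (K = (-37 + 149) - 1*(-5639) = 112 + 5639 = 5751)
m = -114977/14372 (m = -8 + 1/(-15097 + 29*(-4 + 29)) = -8 + 1/(-15097 + 29*25) = -8 + 1/(-15097 + 725) = -8 + 1/(-14372) = -8 - 1/14372 = -114977/14372 ≈ -8.0001)
m + K = -114977/14372 + 5751 = 82538395/14372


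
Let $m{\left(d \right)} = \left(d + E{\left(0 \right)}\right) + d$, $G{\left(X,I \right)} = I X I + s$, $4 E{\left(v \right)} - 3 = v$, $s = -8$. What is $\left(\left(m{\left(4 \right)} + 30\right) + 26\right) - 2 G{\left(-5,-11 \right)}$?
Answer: $\frac{5163}{4} \approx 1290.8$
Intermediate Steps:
$E{\left(v \right)} = \frac{3}{4} + \frac{v}{4}$
$G{\left(X,I \right)} = -8 + X I^{2}$ ($G{\left(X,I \right)} = I X I - 8 = X I^{2} - 8 = -8 + X I^{2}$)
$m{\left(d \right)} = \frac{3}{4} + 2 d$ ($m{\left(d \right)} = \left(d + \left(\frac{3}{4} + \frac{1}{4} \cdot 0\right)\right) + d = \left(d + \left(\frac{3}{4} + 0\right)\right) + d = \left(d + \frac{3}{4}\right) + d = \left(\frac{3}{4} + d\right) + d = \frac{3}{4} + 2 d$)
$\left(\left(m{\left(4 \right)} + 30\right) + 26\right) - 2 G{\left(-5,-11 \right)} = \left(\left(\left(\frac{3}{4} + 2 \cdot 4\right) + 30\right) + 26\right) - 2 \left(-8 - 5 \left(-11\right)^{2}\right) = \left(\left(\left(\frac{3}{4} + 8\right) + 30\right) + 26\right) - 2 \left(-8 - 605\right) = \left(\left(\frac{35}{4} + 30\right) + 26\right) - 2 \left(-8 - 605\right) = \left(\frac{155}{4} + 26\right) - -1226 = \frac{259}{4} + 1226 = \frac{5163}{4}$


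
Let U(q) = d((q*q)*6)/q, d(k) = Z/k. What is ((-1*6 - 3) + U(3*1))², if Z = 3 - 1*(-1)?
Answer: 528529/6561 ≈ 80.556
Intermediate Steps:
Z = 4 (Z = 3 + 1 = 4)
d(k) = 4/k
U(q) = 2/(3*q³) (U(q) = (4/(((q*q)*6)))/q = (4/((q²*6)))/q = (4/((6*q²)))/q = (4*(1/(6*q²)))/q = (2/(3*q²))/q = 2/(3*q³))
((-1*6 - 3) + U(3*1))² = ((-1*6 - 3) + 2/(3*(3*1)³))² = ((-6 - 3) + (⅔)/3³)² = (-9 + (⅔)*(1/27))² = (-9 + 2/81)² = (-727/81)² = 528529/6561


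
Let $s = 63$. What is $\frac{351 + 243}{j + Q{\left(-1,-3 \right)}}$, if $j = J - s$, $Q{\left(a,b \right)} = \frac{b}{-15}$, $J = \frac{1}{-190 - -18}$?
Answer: $- \frac{510840}{54013} \approx -9.4577$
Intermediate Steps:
$J = - \frac{1}{172}$ ($J = \frac{1}{-190 + \left(-67 + 85\right)} = \frac{1}{-190 + 18} = \frac{1}{-172} = - \frac{1}{172} \approx -0.005814$)
$Q{\left(a,b \right)} = - \frac{b}{15}$ ($Q{\left(a,b \right)} = b \left(- \frac{1}{15}\right) = - \frac{b}{15}$)
$j = - \frac{10837}{172}$ ($j = - \frac{1}{172} - 63 = - \frac{10837}{172} \approx -63.006$)
$\frac{351 + 243}{j + Q{\left(-1,-3 \right)}} = \frac{351 + 243}{- \frac{10837}{172} - - \frac{1}{5}} = \frac{594}{- \frac{10837}{172} + \frac{1}{5}} = \frac{594}{- \frac{54013}{860}} = 594 \left(- \frac{860}{54013}\right) = - \frac{510840}{54013}$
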